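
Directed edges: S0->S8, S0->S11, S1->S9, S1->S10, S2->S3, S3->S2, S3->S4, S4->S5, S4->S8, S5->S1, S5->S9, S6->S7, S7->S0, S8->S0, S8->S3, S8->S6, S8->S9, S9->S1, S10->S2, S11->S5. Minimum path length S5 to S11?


BFS layer-by-layer from S5:
  dist 0: {S5}
  dist 1: {S1, S9}
  dist 2: {S10}
  dist 3: {S2}
  dist 4: {S3}
  dist 5: {S4}
  dist 6: {S8}
  dist 7: {S0, S6}
  dist 8: {S7, S11}
  -> S11 reached at distance 8
Shortest path length = 8

8


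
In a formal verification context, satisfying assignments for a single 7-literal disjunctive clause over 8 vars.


Step 1: Total=2^8=256
Step 2: Unsat when all 7 false: 2^1=2
Step 3: Sat=256-2=254

254


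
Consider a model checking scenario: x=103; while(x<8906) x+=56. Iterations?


Step 1: x goes from 103 toward 8906 by 56; the body runs while x<8906, so iterations = ceil((bound-start)/step)
Step 2: Distance=8803
Step 3: ceil(8803/56)=158

158


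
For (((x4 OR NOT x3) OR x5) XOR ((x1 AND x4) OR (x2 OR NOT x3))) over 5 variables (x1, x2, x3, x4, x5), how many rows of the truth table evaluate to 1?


Formula: (((x4 OR NOT x3) OR x5) XOR ((x1 AND x4) OR (x2 OR NOT x3))) over 5 vars (32 rows)
Evaluate each row (x1, x2, x3, x4, x5 as bits, MSB first):
  row 0 [00000]: (((0 OR NOT 0) OR 0) XOR ((0 AND 0) OR (0 OR NOT 0))) -> 0
  row 1 [00001]: (((0 OR NOT 0) OR 1) XOR ((0 AND 0) OR (0 OR NOT 0))) -> 0
  row 2 [00010]: (((1 OR NOT 0) OR 0) XOR ((0 AND 1) OR (0 OR NOT 0))) -> 0
  row 3 [00011]: (((1 OR NOT 0) OR 1) XOR ((0 AND 1) OR (0 OR NOT 0))) -> 0
  row 4 [00100]: (((0 OR NOT 1) OR 0) XOR ((0 AND 0) OR (0 OR NOT 1))) -> 0
  row 5 [00101]: (((0 OR NOT 1) OR 1) XOR ((0 AND 0) OR (0 OR NOT 1))) -> 1
  row 6 [00110]: (((1 OR NOT 1) OR 0) XOR ((0 AND 1) OR (0 OR NOT 1))) -> 1
  row 7 [00111]: (((1 OR NOT 1) OR 1) XOR ((0 AND 1) OR (0 OR NOT 1))) -> 1
  row 8 [01000]: (((0 OR NOT 0) OR 0) XOR ((0 AND 0) OR (1 OR NOT 0))) -> 0
  row 9 [01001]: (((0 OR NOT 0) OR 1) XOR ((0 AND 0) OR (1 OR NOT 0))) -> 0
  row 10 [01010]: (((1 OR NOT 0) OR 0) XOR ((0 AND 1) OR (1 OR NOT 0))) -> 0
  row 11 [01011]: (((1 OR NOT 0) OR 1) XOR ((0 AND 1) OR (1 OR NOT 0))) -> 0
  row 12 [01100]: (((0 OR NOT 1) OR 0) XOR ((0 AND 0) OR (1 OR NOT 1))) -> 1
  row 13 [01101]: (((0 OR NOT 1) OR 1) XOR ((0 AND 0) OR (1 OR NOT 1))) -> 0
  row 14 [01110]: (((1 OR NOT 1) OR 0) XOR ((0 AND 1) OR (1 OR NOT 1))) -> 0
  row 15 [01111]: (((1 OR NOT 1) OR 1) XOR ((0 AND 1) OR (1 OR NOT 1))) -> 0
  row 16 [10000]: (((0 OR NOT 0) OR 0) XOR ((1 AND 0) OR (0 OR NOT 0))) -> 0
  row 17 [10001]: (((0 OR NOT 0) OR 1) XOR ((1 AND 0) OR (0 OR NOT 0))) -> 0
  row 18 [10010]: (((1 OR NOT 0) OR 0) XOR ((1 AND 1) OR (0 OR NOT 0))) -> 0
  row 19 [10011]: (((1 OR NOT 0) OR 1) XOR ((1 AND 1) OR (0 OR NOT 0))) -> 0
  row 20 [10100]: (((0 OR NOT 1) OR 0) XOR ((1 AND 0) OR (0 OR NOT 1))) -> 0
  row 21 [10101]: (((0 OR NOT 1) OR 1) XOR ((1 AND 0) OR (0 OR NOT 1))) -> 1
  row 22 [10110]: (((1 OR NOT 1) OR 0) XOR ((1 AND 1) OR (0 OR NOT 1))) -> 0
  row 23 [10111]: (((1 OR NOT 1) OR 1) XOR ((1 AND 1) OR (0 OR NOT 1))) -> 0
  row 24 [11000]: (((0 OR NOT 0) OR 0) XOR ((1 AND 0) OR (1 OR NOT 0))) -> 0
  row 25 [11001]: (((0 OR NOT 0) OR 1) XOR ((1 AND 0) OR (1 OR NOT 0))) -> 0
  row 26 [11010]: (((1 OR NOT 0) OR 0) XOR ((1 AND 1) OR (1 OR NOT 0))) -> 0
  row 27 [11011]: (((1 OR NOT 0) OR 1) XOR ((1 AND 1) OR (1 OR NOT 0))) -> 0
  row 28 [11100]: (((0 OR NOT 1) OR 0) XOR ((1 AND 0) OR (1 OR NOT 1))) -> 1
  row 29 [11101]: (((0 OR NOT 1) OR 1) XOR ((1 AND 0) OR (1 OR NOT 1))) -> 0
  row 30 [11110]: (((1 OR NOT 1) OR 0) XOR ((1 AND 1) OR (1 OR NOT 1))) -> 0
  row 31 [11111]: (((1 OR NOT 1) OR 1) XOR ((1 AND 1) OR (1 OR NOT 1))) -> 0
Full result column, 8 rows per line (x1,x2 fixed per line; x3,x4,x5 runs 000..111 left to right):
  rows 0-7 [x1,x2=00]: 00000111  (ones: 3)
  rows 8-15 [x1,x2=01]: 00001000  (ones: 1)
  rows 16-23 [x1,x2=10]: 00000100  (ones: 1)
  rows 24-31 [x1,x2=11]: 00001000  (ones: 1)
Count of 1-rows = 3+1+1+1 = 6

6


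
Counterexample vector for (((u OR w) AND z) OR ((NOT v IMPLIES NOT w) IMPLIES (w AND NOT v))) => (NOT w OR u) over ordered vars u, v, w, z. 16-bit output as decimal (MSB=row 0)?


F1 = (((u OR w) AND z) OR ((NOT v IMPLIES NOT w) IMPLIES (w AND NOT v)))
F2 = (NOT w OR u)
Counterexample to F1=>F2 is where F1=1 and F2=0.
Evaluate each row (bits = u,v,w,z, MSB first):
  row 0 [0000]: F1=0 F2=1 -> F1&~F2 -> 0
  row 1 [0001]: F1=0 F2=1 -> F1&~F2 -> 0
  row 2 [0010]: F1=1 F2=0 -> F1&~F2 -> 1
  row 3 [0011]: F1=1 F2=0 -> F1&~F2 -> 1
  row 4 [0100]: F1=0 F2=1 -> F1&~F2 -> 0
  row 5 [0101]: F1=0 F2=1 -> F1&~F2 -> 0
  row 6 [0110]: F1=0 F2=0 -> F1&~F2 -> 0
  row 7 [0111]: F1=1 F2=0 -> F1&~F2 -> 1
  row 8 [1000]: F1=0 F2=1 -> F1&~F2 -> 0
  row 9 [1001]: F1=1 F2=1 -> F1&~F2 -> 0
  row 10 [1010]: F1=1 F2=1 -> F1&~F2 -> 0
  row 11 [1011]: F1=1 F2=1 -> F1&~F2 -> 0
  row 12 [1100]: F1=0 F2=1 -> F1&~F2 -> 0
  row 13 [1101]: F1=1 F2=1 -> F1&~F2 -> 0
  row 14 [1110]: F1=0 F2=1 -> F1&~F2 -> 0
  row 15 [1111]: F1=1 F2=1 -> F1&~F2 -> 0
Full result column, 4 rows per line (u,v fixed per line; w,z runs 00..11 left to right):
  rows 0-3 [u,v=00]: 0011  = hex 3
  rows 4-7 [u,v=01]: 0001  = hex 1
  rows 8-11 [u,v=10]: 0000  = hex 0
  rows 12-15 [u,v=11]: 0000  = hex 0
Counterexample vector (row 0 .. row 15) = 0011000100000000
Output column grouped in 4s = 0011 0001 0000 0000 = 0x3100
Convert to decimal digit by digit (value = value*16 + digit):
  3 -> 3
  3*16 + 1 = 49
  49*16 + 0 = 784
  784*16 + 0 = 12544
Decimal = 12544

12544


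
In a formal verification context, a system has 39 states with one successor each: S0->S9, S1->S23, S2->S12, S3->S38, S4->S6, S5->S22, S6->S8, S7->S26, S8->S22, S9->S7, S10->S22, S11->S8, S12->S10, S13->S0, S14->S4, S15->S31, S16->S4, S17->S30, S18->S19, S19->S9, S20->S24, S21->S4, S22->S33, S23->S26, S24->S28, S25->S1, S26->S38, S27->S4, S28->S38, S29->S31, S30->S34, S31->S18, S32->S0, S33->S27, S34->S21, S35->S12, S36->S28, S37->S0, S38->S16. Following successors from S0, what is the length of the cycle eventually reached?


Trace from S0 until a state repeats:
  S0 -> S9 -> S7 -> S26 -> S38 -> S16 -> S4 -> S6 -> S8 -> S22 -> S33 -> S27 -> S4
S4 first seen at step 6, revisited at step 12.
Cycle length = 12 - 6 = 6

6


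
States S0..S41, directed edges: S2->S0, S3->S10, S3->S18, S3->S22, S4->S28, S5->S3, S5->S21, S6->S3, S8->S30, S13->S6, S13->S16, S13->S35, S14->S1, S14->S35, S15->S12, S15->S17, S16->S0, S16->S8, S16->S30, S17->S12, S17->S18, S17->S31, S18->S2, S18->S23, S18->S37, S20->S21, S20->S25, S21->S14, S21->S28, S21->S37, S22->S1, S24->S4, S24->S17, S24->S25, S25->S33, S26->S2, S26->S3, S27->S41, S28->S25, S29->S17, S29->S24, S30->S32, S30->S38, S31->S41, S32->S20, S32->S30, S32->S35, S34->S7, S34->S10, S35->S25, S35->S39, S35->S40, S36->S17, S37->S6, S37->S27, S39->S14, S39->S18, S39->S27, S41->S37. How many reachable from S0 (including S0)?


BFS from S0:
  layer 0: {S0}
Reachable set: {S0}
Count = 1

1


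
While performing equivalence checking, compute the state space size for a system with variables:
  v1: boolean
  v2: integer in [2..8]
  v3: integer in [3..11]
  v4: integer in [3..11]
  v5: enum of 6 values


State space = product of domain sizes of all variables.
Domain sizes:
  v1 (boolean): 2
  v2 (integer in [2..8]): 7
  v3 (integer in [3..11]): 9
  v4 (integer in [3..11]): 9
  v5 (enum of 6 values): 6
Product = 2 * 7 * 9 * 9 * 6 = 6804

6804


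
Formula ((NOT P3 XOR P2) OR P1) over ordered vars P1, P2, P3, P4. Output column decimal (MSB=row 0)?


Formula: ((NOT P3 XOR P2) OR P1) over P1, P2, P3, P4 (16 rows)
Evaluate each row (bits = P1,P2,P3,P4, MSB first):
  row 0 [0000]: ((NOT 0 XOR 0) OR 0) -> 1
  row 1 [0001]: ((NOT 0 XOR 0) OR 0) -> 1
  row 2 [0010]: ((NOT 1 XOR 0) OR 0) -> 0
  row 3 [0011]: ((NOT 1 XOR 0) OR 0) -> 0
  row 4 [0100]: ((NOT 0 XOR 1) OR 0) -> 0
  row 5 [0101]: ((NOT 0 XOR 1) OR 0) -> 0
  row 6 [0110]: ((NOT 1 XOR 1) OR 0) -> 1
  row 7 [0111]: ((NOT 1 XOR 1) OR 0) -> 1
  row 8 [1000]: ((NOT 0 XOR 0) OR 1) -> 1
  row 9 [1001]: ((NOT 0 XOR 0) OR 1) -> 1
  row 10 [1010]: ((NOT 1 XOR 0) OR 1) -> 1
  row 11 [1011]: ((NOT 1 XOR 0) OR 1) -> 1
  row 12 [1100]: ((NOT 0 XOR 1) OR 1) -> 1
  row 13 [1101]: ((NOT 0 XOR 1) OR 1) -> 1
  row 14 [1110]: ((NOT 1 XOR 1) OR 1) -> 1
  row 15 [1111]: ((NOT 1 XOR 1) OR 1) -> 1
Full result column, 4 rows per line (P1,P2 fixed per line; P3,P4 runs 00..11 left to right):
  rows 0-3 [P1,P2=00]: 1100  = hex C
  rows 4-7 [P1,P2=01]: 0011  = hex 3
  rows 8-11 [P1,P2=10]: 1111  = hex F
  rows 12-15 [P1,P2=11]: 1111  = hex F
Output column (row 0 .. row 15) = 1100001111111111
Output column grouped in 4s = 1100 0011 1111 1111 = 0xC3FF
Convert to decimal digit by digit (value = value*16 + digit):
  C -> 12
  12*16 + 3 = 195
  195*16 + 15 (F) = 3135
  3135*16 + 15 (F) = 50175
Decimal = 50175

50175


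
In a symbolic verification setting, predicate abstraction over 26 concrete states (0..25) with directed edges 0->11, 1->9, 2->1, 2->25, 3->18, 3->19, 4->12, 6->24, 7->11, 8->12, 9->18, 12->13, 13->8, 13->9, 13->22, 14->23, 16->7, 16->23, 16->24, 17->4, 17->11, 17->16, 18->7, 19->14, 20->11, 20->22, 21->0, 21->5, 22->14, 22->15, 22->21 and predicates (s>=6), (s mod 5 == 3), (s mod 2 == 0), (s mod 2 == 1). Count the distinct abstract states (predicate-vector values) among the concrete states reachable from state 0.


BFS from 0:
Concrete reachable: {0, 11}
Abstract via predicates (s>=6), (s mod 5 == 3), (s mod 2 == 0), (s mod 2 == 1):
  (0,0,1,0) <- {0}
  (1,0,0,1) <- {11}
Distinct abstract states = 2

2


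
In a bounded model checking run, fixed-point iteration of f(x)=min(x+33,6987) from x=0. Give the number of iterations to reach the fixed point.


Step 1: x=0, cap=6987, increment=33
Step 2: x grows by 33 each step until capped at 6987; fixed point is x=6987
Step 3: iterations = ceil(6987/33) = 212

212


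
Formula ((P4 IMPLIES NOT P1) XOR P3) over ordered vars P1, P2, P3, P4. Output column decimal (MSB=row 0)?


Formula: ((P4 IMPLIES NOT P1) XOR P3) over P1, P2, P3, P4 (16 rows)
Evaluate each row (bits = P1,P2,P3,P4, MSB first):
  row 0 [0000]: ((0 IMPLIES NOT 0) XOR 0) -> 1
  row 1 [0001]: ((1 IMPLIES NOT 0) XOR 0) -> 1
  row 2 [0010]: ((0 IMPLIES NOT 0) XOR 1) -> 0
  row 3 [0011]: ((1 IMPLIES NOT 0) XOR 1) -> 0
  row 4 [0100]: ((0 IMPLIES NOT 0) XOR 0) -> 1
  row 5 [0101]: ((1 IMPLIES NOT 0) XOR 0) -> 1
  row 6 [0110]: ((0 IMPLIES NOT 0) XOR 1) -> 0
  row 7 [0111]: ((1 IMPLIES NOT 0) XOR 1) -> 0
  row 8 [1000]: ((0 IMPLIES NOT 1) XOR 0) -> 1
  row 9 [1001]: ((1 IMPLIES NOT 1) XOR 0) -> 0
  row 10 [1010]: ((0 IMPLIES NOT 1) XOR 1) -> 0
  row 11 [1011]: ((1 IMPLIES NOT 1) XOR 1) -> 1
  row 12 [1100]: ((0 IMPLIES NOT 1) XOR 0) -> 1
  row 13 [1101]: ((1 IMPLIES NOT 1) XOR 0) -> 0
  row 14 [1110]: ((0 IMPLIES NOT 1) XOR 1) -> 0
  row 15 [1111]: ((1 IMPLIES NOT 1) XOR 1) -> 1
Full result column, 4 rows per line (P1,P2 fixed per line; P3,P4 runs 00..11 left to right):
  rows 0-3 [P1,P2=00]: 1100  = hex C
  rows 4-7 [P1,P2=01]: 1100  = hex C
  rows 8-11 [P1,P2=10]: 1001  = hex 9
  rows 12-15 [P1,P2=11]: 1001  = hex 9
Output column (row 0 .. row 15) = 1100110010011001
Output column grouped in 4s = 1100 1100 1001 1001 = 0xCC99
Convert to decimal digit by digit (value = value*16 + digit):
  C -> 12
  12*16 + 12 (C) = 204
  204*16 + 9 = 3273
  3273*16 + 9 = 52377
Decimal = 52377

52377


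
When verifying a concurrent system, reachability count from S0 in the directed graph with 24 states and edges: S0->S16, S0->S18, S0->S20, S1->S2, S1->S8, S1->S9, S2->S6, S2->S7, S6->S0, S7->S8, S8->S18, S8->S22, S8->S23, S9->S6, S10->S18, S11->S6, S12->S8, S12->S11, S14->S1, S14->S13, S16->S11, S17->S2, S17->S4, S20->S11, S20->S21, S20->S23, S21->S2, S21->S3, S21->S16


BFS from S0:
  layer 0: {S0}
  layer 1: {S16, S18, S20}
  layer 2: {S11, S21, S23}
  layer 3: {S2, S3, S6}
  layer 4: {S7}
  layer 5: {S8}
  layer 6: {S22}
Reachable set: {S0, S2, S3, S6, S7, S8, S11, S16, S18, S20, S21, S22, S23}
Count = 13

13


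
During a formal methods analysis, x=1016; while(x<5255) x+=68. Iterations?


Step 1: x goes from 1016 toward 5255 by 68; the body runs while x<5255, so iterations = ceil((bound-start)/step)
Step 2: Distance=4239
Step 3: ceil(4239/68)=63

63


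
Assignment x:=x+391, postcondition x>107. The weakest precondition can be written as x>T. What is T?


Formula: wp(x:=E, P) = P[E/x] (substitute E for x in postcondition)
Step 1: Postcondition: x>107
Step 2: Substitute x+391 for x: x+391>107
Step 3: Solve for x: x > 107-391 = -284

-284


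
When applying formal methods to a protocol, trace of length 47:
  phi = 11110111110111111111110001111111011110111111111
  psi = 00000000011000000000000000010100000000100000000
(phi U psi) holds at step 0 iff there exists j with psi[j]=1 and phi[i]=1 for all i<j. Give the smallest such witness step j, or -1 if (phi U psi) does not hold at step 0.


(phi U psi) at 0: need smallest j with psi[j]=1 and phi[i]=1 for all i in [0,j).
Scan from step 0:
  step 0: phi=1, psi=0 -> continue
  step 1: phi=1, psi=0 -> continue
  step 2: phi=1, psi=0 -> continue
  step 3: phi=1, psi=0 -> continue
  step 4: phi=0 -> phi-prefix broken from here
  step 9: psi=1 but phi already failed -> not a witness
  step 10: psi=1 but phi already failed -> not a witness
  step 27: psi=1 but phi already failed -> not a witness
  step 29: psi=1 but phi already failed -> not a witness
  step 38: psi=1 but phi already failed -> not a witness
  end of trace: no witness -> -1
Witness step = -1

-1


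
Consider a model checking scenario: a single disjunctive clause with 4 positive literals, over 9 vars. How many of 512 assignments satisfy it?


Step 1: Total=2^9=512
Step 2: Unsat when all 4 false: 2^5=32
Step 3: Sat=512-32=480

480


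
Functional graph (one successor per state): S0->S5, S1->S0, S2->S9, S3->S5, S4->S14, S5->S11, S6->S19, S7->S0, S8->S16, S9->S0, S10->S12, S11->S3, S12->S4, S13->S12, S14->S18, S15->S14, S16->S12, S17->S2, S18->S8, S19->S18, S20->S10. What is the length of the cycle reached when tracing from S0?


Trace from S0 until a state repeats:
  S0 -> S5 -> S11 -> S3 -> S5
S5 first seen at step 1, revisited at step 4.
Cycle length = 4 - 1 = 3

3


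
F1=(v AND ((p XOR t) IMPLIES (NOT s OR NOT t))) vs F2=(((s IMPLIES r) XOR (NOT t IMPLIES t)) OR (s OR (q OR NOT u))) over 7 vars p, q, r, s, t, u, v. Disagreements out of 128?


F1 = (v AND ((p XOR t) IMPLIES (NOT s OR NOT t)))
F2 = (((s IMPLIES r) XOR (NOT t IMPLIES t)) OR (s OR (q OR NOT u)))
Evaluate both on each of 128 rows (bits = p,q,r,s,t,u,v):
  row 0 [0000000]: F1=0 F2=1 (differ) -> 1
  row 1 [0000001]: F1=1 F2=1 -> 0
  row 2 [0000010]: F1=0 F2=1 (differ) -> 1
  row 3 [0000011]: F1=1 F2=1 -> 0
  row 4 [0000100]: F1=0 F2=1 (differ) -> 1
  (every remaining row is evaluated the same way; all 128 results are listed next)
Full result column, 8 rows per line (p,q,r,s fixed per line; t,u,v runs 000..111 left to right):
  rows 0-7 [p,q,r,s=0000]: 10101001  (ones: 4)
  rows 8-15 [p,q,r,s=0001]: 10101111  (ones: 6)
  rows 16-23 [p,q,r,s=0010]: 10101001  (ones: 4)
  rows 24-31 [p,q,r,s=0011]: 10101111  (ones: 6)
  rows 32-39 [p,q,r,s=0100]: 10101010  (ones: 4)
  rows 40-47 [p,q,r,s=0101]: 10101111  (ones: 6)
  rows 48-55 [p,q,r,s=0110]: 10101010  (ones: 4)
  rows 56-63 [p,q,r,s=0111]: 10101111  (ones: 6)
  rows 64-71 [p,q,r,s=1000]: 10101001  (ones: 4)
  rows 72-79 [p,q,r,s=1001]: 10101010  (ones: 4)
  rows 80-87 [p,q,r,s=1010]: 10101001  (ones: 4)
  rows 88-95 [p,q,r,s=1011]: 10101010  (ones: 4)
  rows 96-103 [p,q,r,s=1100]: 10101010  (ones: 4)
  rows 104-111 [p,q,r,s=1101]: 10101010  (ones: 4)
  rows 112-119 [p,q,r,s=1110]: 10101010  (ones: 4)
  rows 120-127 [p,q,r,s=1111]: 10101010  (ones: 4)
Disagreements = 4+6+4+6+4+6+4+6+4+4+4+4+4+4+4+4 = 72

72


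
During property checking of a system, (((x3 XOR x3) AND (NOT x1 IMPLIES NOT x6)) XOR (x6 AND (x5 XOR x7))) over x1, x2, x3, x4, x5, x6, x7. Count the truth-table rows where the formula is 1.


Formula: (((x3 XOR x3) AND (NOT x1 IMPLIES NOT x6)) XOR (x6 AND (x5 XOR x7))) over 7 vars (128 rows)
Evaluate each row (x1, x2, x3, x4, x5, x6, x7 as bits, MSB first):
  row 0 [0000000]: (((0 XOR 0) AND (NOT 0 IMPLIES NOT 0)) XOR (0 AND (0 XOR 0))) -> 0
  row 1 [0000001]: (((0 XOR 0) AND (NOT 0 IMPLIES NOT 0)) XOR (0 AND (0 XOR 1))) -> 0
  row 2 [0000010]: (((0 XOR 0) AND (NOT 0 IMPLIES NOT 1)) XOR (1 AND (0 XOR 0))) -> 0
  row 3 [0000011]: (((0 XOR 0) AND (NOT 0 IMPLIES NOT 1)) XOR (1 AND (0 XOR 1))) -> 1
  row 4 [0000100]: (((0 XOR 0) AND (NOT 0 IMPLIES NOT 0)) XOR (0 AND (1 XOR 0))) -> 0
  (every remaining row is evaluated the same way; all 128 results are listed next)
Full result column, 8 rows per line (x1,x2,x3,x4 fixed per line; x5,x6,x7 runs 000..111 left to right):
  rows 0-7 [x1,x2,x3,x4=0000]: 00010010  (ones: 2)
  rows 8-15 [x1,x2,x3,x4=0001]: 00010010  (ones: 2)
  rows 16-23 [x1,x2,x3,x4=0010]: 00010010  (ones: 2)
  rows 24-31 [x1,x2,x3,x4=0011]: 00010010  (ones: 2)
  rows 32-39 [x1,x2,x3,x4=0100]: 00010010  (ones: 2)
  rows 40-47 [x1,x2,x3,x4=0101]: 00010010  (ones: 2)
  rows 48-55 [x1,x2,x3,x4=0110]: 00010010  (ones: 2)
  rows 56-63 [x1,x2,x3,x4=0111]: 00010010  (ones: 2)
  rows 64-71 [x1,x2,x3,x4=1000]: 00010010  (ones: 2)
  rows 72-79 [x1,x2,x3,x4=1001]: 00010010  (ones: 2)
  rows 80-87 [x1,x2,x3,x4=1010]: 00010010  (ones: 2)
  rows 88-95 [x1,x2,x3,x4=1011]: 00010010  (ones: 2)
  rows 96-103 [x1,x2,x3,x4=1100]: 00010010  (ones: 2)
  rows 104-111 [x1,x2,x3,x4=1101]: 00010010  (ones: 2)
  rows 112-119 [x1,x2,x3,x4=1110]: 00010010  (ones: 2)
  rows 120-127 [x1,x2,x3,x4=1111]: 00010010  (ones: 2)
Count of 1-rows = 2+2+2+2+2+2+2+2+2+2+2+2+2+2+2+2 = 32

32


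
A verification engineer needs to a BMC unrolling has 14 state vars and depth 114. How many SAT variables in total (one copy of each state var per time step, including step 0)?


BMC unrolls to depth k, creating one copy of each state var for steps 0..k.
Step count = 114 + 1 = 115 (steps 0 through 114)
Vars per step = 14
Total = 14 * 115 = 1610

1610


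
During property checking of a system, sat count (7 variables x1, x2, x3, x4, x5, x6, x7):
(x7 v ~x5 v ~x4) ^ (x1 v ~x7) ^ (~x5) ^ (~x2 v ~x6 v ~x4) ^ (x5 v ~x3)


CNF with 5 clauses over 7 vars (128 assignments).
An assignment satisfies CNF iff every clause has >=1 true literal.
Check each row (bits = x1,x2,x3,x4,x5,x6,x7; clause T/F shown):
  row 0 [0000000]: clauses=TTTTT -> 1
  row 1 [0000001]: clauses=TFTTT -> 0
  row 2 [0000010]: clauses=TTTTT -> 1
  row 3 [0000011]: clauses=TFTTT -> 0
  row 4 [0000100]: clauses=TTFTT -> 0
  (every remaining row is evaluated the same way; all 128 results are listed next)
Full result column, 8 rows per line (x1,x2,x3,x4 fixed per line; x5,x6,x7 runs 000..111 left to right):
  rows 0-7 [x1,x2,x3,x4=0000]: 10100000  (ones: 2)
  rows 8-15 [x1,x2,x3,x4=0001]: 10100000  (ones: 2)
  rows 16-23 [x1,x2,x3,x4=0010]: 00000000  (ones: 0)
  rows 24-31 [x1,x2,x3,x4=0011]: 00000000  (ones: 0)
  rows 32-39 [x1,x2,x3,x4=0100]: 10100000  (ones: 2)
  rows 40-47 [x1,x2,x3,x4=0101]: 10000000  (ones: 1)
  rows 48-55 [x1,x2,x3,x4=0110]: 00000000  (ones: 0)
  rows 56-63 [x1,x2,x3,x4=0111]: 00000000  (ones: 0)
  rows 64-71 [x1,x2,x3,x4=1000]: 11110000  (ones: 4)
  rows 72-79 [x1,x2,x3,x4=1001]: 11110000  (ones: 4)
  rows 80-87 [x1,x2,x3,x4=1010]: 00000000  (ones: 0)
  rows 88-95 [x1,x2,x3,x4=1011]: 00000000  (ones: 0)
  rows 96-103 [x1,x2,x3,x4=1100]: 11110000  (ones: 4)
  rows 104-111 [x1,x2,x3,x4=1101]: 11000000  (ones: 2)
  rows 112-119 [x1,x2,x3,x4=1110]: 00000000  (ones: 0)
  rows 120-127 [x1,x2,x3,x4=1111]: 00000000  (ones: 0)
Satisfying assignments = 2+2+0+0+2+1+0+0+4+4+0+0+4+2+0+0 = 21

21


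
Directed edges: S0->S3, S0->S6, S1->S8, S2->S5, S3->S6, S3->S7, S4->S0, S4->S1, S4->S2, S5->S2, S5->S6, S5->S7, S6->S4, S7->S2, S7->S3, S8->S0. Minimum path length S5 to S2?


BFS layer-by-layer from S5:
  dist 0: {S5}
  dist 1: {S2, S6, S7}
  -> S2 reached at distance 1
Shortest path length = 1

1


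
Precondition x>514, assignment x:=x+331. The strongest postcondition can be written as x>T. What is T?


Formula: sp(P, x:=E) = exists old_x. (x = E[old_x/x]) AND P[old_x/x] (old_x is the value of x before the assignment; eliminate old_x by solving x = E[old_x/x] for old_x)
Step 1: Precondition P: x>514, i.e. old_x > 514
Step 2: Assignment gives x = old_x + 331, so old_x = x - 331
Step 3: Substitute into P: x - 331 > 514
Step 4: Simplify: x > 514+331 = 845

845


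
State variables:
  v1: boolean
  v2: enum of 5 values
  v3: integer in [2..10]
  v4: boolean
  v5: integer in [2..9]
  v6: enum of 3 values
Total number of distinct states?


State space = product of domain sizes of all variables.
Domain sizes:
  v1 (boolean): 2
  v2 (enum of 5 values): 5
  v3 (integer in [2..10]): 9
  v4 (boolean): 2
  v5 (integer in [2..9]): 8
  v6 (enum of 3 values): 3
Product = 2 * 5 * 9 * 2 * 8 * 3 = 4320

4320


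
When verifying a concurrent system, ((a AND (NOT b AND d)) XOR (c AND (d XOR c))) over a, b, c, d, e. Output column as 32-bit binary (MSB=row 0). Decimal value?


Formula: ((a AND (NOT b AND d)) XOR (c AND (d XOR c))) over a, b, c, d, e (32 rows)
Evaluate each row (bits = a,b,c,d,e, MSB first):
  row 0 [00000]: ((0 AND (NOT 0 AND 0)) XOR (0 AND (0 XOR 0))) -> 0
  row 1 [00001]: ((0 AND (NOT 0 AND 0)) XOR (0 AND (0 XOR 0))) -> 0
  row 2 [00010]: ((0 AND (NOT 0 AND 1)) XOR (0 AND (1 XOR 0))) -> 0
  row 3 [00011]: ((0 AND (NOT 0 AND 1)) XOR (0 AND (1 XOR 0))) -> 0
  row 4 [00100]: ((0 AND (NOT 0 AND 0)) XOR (1 AND (0 XOR 1))) -> 1
  row 5 [00101]: ((0 AND (NOT 0 AND 0)) XOR (1 AND (0 XOR 1))) -> 1
  row 6 [00110]: ((0 AND (NOT 0 AND 1)) XOR (1 AND (1 XOR 1))) -> 0
  row 7 [00111]: ((0 AND (NOT 0 AND 1)) XOR (1 AND (1 XOR 1))) -> 0
  row 8 [01000]: ((0 AND (NOT 1 AND 0)) XOR (0 AND (0 XOR 0))) -> 0
  row 9 [01001]: ((0 AND (NOT 1 AND 0)) XOR (0 AND (0 XOR 0))) -> 0
  row 10 [01010]: ((0 AND (NOT 1 AND 1)) XOR (0 AND (1 XOR 0))) -> 0
  row 11 [01011]: ((0 AND (NOT 1 AND 1)) XOR (0 AND (1 XOR 0))) -> 0
  row 12 [01100]: ((0 AND (NOT 1 AND 0)) XOR (1 AND (0 XOR 1))) -> 1
  row 13 [01101]: ((0 AND (NOT 1 AND 0)) XOR (1 AND (0 XOR 1))) -> 1
  row 14 [01110]: ((0 AND (NOT 1 AND 1)) XOR (1 AND (1 XOR 1))) -> 0
  row 15 [01111]: ((0 AND (NOT 1 AND 1)) XOR (1 AND (1 XOR 1))) -> 0
  row 16 [10000]: ((1 AND (NOT 0 AND 0)) XOR (0 AND (0 XOR 0))) -> 0
  row 17 [10001]: ((1 AND (NOT 0 AND 0)) XOR (0 AND (0 XOR 0))) -> 0
  row 18 [10010]: ((1 AND (NOT 0 AND 1)) XOR (0 AND (1 XOR 0))) -> 1
  row 19 [10011]: ((1 AND (NOT 0 AND 1)) XOR (0 AND (1 XOR 0))) -> 1
  row 20 [10100]: ((1 AND (NOT 0 AND 0)) XOR (1 AND (0 XOR 1))) -> 1
  row 21 [10101]: ((1 AND (NOT 0 AND 0)) XOR (1 AND (0 XOR 1))) -> 1
  row 22 [10110]: ((1 AND (NOT 0 AND 1)) XOR (1 AND (1 XOR 1))) -> 1
  row 23 [10111]: ((1 AND (NOT 0 AND 1)) XOR (1 AND (1 XOR 1))) -> 1
  row 24 [11000]: ((1 AND (NOT 1 AND 0)) XOR (0 AND (0 XOR 0))) -> 0
  row 25 [11001]: ((1 AND (NOT 1 AND 0)) XOR (0 AND (0 XOR 0))) -> 0
  row 26 [11010]: ((1 AND (NOT 1 AND 1)) XOR (0 AND (1 XOR 0))) -> 0
  row 27 [11011]: ((1 AND (NOT 1 AND 1)) XOR (0 AND (1 XOR 0))) -> 0
  row 28 [11100]: ((1 AND (NOT 1 AND 0)) XOR (1 AND (0 XOR 1))) -> 1
  row 29 [11101]: ((1 AND (NOT 1 AND 0)) XOR (1 AND (0 XOR 1))) -> 1
  row 30 [11110]: ((1 AND (NOT 1 AND 1)) XOR (1 AND (1 XOR 1))) -> 0
  row 31 [11111]: ((1 AND (NOT 1 AND 1)) XOR (1 AND (1 XOR 1))) -> 0
Full result column, 4 rows per line (a,b,c fixed per line; d,e runs 00..11 left to right):
  rows 0-3 [a,b,c=000]: 0000  = hex 0
  rows 4-7 [a,b,c=001]: 1100  = hex C
  rows 8-11 [a,b,c=010]: 0000  = hex 0
  rows 12-15 [a,b,c=011]: 1100  = hex C
  rows 16-19 [a,b,c=100]: 0011  = hex 3
  rows 20-23 [a,b,c=101]: 1111  = hex F
  rows 24-27 [a,b,c=110]: 0000  = hex 0
  rows 28-31 [a,b,c=111]: 1100  = hex C
Output column (row 0 .. row 31) = 00001100000011000011111100001100
Output column grouped in 4s = 0000 1100 0000 1100 0011 1111 0000 1100 = 0x0C0C3F0C
Convert to decimal digit by digit (value = value*16 + digit):
  0 -> 0
  0*16 + 12 (C) = 12
  12*16 + 0 = 192
  192*16 + 12 (C) = 3084
  3084*16 + 3 = 49347
  49347*16 + 15 (F) = 789567
  789567*16 + 0 = 12633072
  12633072*16 + 12 (C) = 202129164
Decimal = 202129164

202129164


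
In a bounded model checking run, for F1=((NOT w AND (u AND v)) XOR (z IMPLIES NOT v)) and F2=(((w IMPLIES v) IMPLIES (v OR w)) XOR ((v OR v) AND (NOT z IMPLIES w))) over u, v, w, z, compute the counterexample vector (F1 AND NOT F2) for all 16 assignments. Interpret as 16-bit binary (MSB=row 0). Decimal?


F1 = ((NOT w AND (u AND v)) XOR (z IMPLIES NOT v))
F2 = (((w IMPLIES v) IMPLIES (v OR w)) XOR ((v OR v) AND (NOT z IMPLIES w)))
Counterexample to F1=>F2 is where F1=1 and F2=0.
Evaluate each row (bits = u,v,w,z, MSB first):
  row 0 [0000]: F1=1 F2=0 -> F1&~F2 -> 1
  row 1 [0001]: F1=1 F2=0 -> F1&~F2 -> 1
  row 2 [0010]: F1=1 F2=1 -> F1&~F2 -> 0
  row 3 [0011]: F1=1 F2=1 -> F1&~F2 -> 0
  row 4 [0100]: F1=1 F2=1 -> F1&~F2 -> 0
  row 5 [0101]: F1=0 F2=0 -> F1&~F2 -> 0
  row 6 [0110]: F1=1 F2=0 -> F1&~F2 -> 1
  row 7 [0111]: F1=0 F2=0 -> F1&~F2 -> 0
  row 8 [1000]: F1=1 F2=0 -> F1&~F2 -> 1
  row 9 [1001]: F1=1 F2=0 -> F1&~F2 -> 1
  row 10 [1010]: F1=1 F2=1 -> F1&~F2 -> 0
  row 11 [1011]: F1=1 F2=1 -> F1&~F2 -> 0
  row 12 [1100]: F1=0 F2=1 -> F1&~F2 -> 0
  row 13 [1101]: F1=1 F2=0 -> F1&~F2 -> 1
  row 14 [1110]: F1=1 F2=0 -> F1&~F2 -> 1
  row 15 [1111]: F1=0 F2=0 -> F1&~F2 -> 0
Full result column, 4 rows per line (u,v fixed per line; w,z runs 00..11 left to right):
  rows 0-3 [u,v=00]: 1100  = hex C
  rows 4-7 [u,v=01]: 0010  = hex 2
  rows 8-11 [u,v=10]: 1100  = hex C
  rows 12-15 [u,v=11]: 0110  = hex 6
Counterexample vector (row 0 .. row 15) = 1100001011000110
Output column grouped in 4s = 1100 0010 1100 0110 = 0xC2C6
Convert to decimal digit by digit (value = value*16 + digit):
  C -> 12
  12*16 + 2 = 194
  194*16 + 12 (C) = 3116
  3116*16 + 6 = 49862
Decimal = 49862

49862


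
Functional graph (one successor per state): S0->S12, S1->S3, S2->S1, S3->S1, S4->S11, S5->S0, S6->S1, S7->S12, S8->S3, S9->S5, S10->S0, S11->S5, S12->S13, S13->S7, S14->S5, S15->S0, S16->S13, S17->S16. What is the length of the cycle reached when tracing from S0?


Trace from S0 until a state repeats:
  S0 -> S12 -> S13 -> S7 -> S12
S12 first seen at step 1, revisited at step 4.
Cycle length = 4 - 1 = 3

3


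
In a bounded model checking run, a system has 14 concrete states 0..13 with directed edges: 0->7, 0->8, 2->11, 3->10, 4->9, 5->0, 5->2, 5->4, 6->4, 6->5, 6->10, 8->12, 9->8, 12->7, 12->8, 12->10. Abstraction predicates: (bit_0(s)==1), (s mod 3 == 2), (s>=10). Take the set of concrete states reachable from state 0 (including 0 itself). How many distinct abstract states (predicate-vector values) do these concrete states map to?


BFS from 0:
Concrete reachable: {0, 7, 8, 10, 12}
Abstract via predicates (bit_0(s)==1), (s mod 3 == 2), (s>=10):
  (0,0,0) <- {0}
  (0,0,1) <- {10, 12}
  (0,1,0) <- {8}
  (1,0,0) <- {7}
Distinct abstract states = 4

4


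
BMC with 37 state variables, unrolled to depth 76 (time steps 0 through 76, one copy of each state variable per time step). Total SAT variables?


BMC unrolls to depth k, creating one copy of each state var for steps 0..k.
Step count = 76 + 1 = 77 (steps 0 through 76)
Vars per step = 37
Total = 37 * 77 = 2849

2849


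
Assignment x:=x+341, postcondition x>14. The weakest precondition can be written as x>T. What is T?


Formula: wp(x:=E, P) = P[E/x] (substitute E for x in postcondition)
Step 1: Postcondition: x>14
Step 2: Substitute x+341 for x: x+341>14
Step 3: Solve for x: x > 14-341 = -327

-327


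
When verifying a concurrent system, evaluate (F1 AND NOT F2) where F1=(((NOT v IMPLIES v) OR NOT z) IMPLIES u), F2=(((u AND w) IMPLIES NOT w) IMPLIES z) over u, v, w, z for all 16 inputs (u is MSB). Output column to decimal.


F1 = (((NOT v IMPLIES v) OR NOT z) IMPLIES u)
F2 = (((u AND w) IMPLIES NOT w) IMPLIES z)
Counterexample to F1=>F2 is where F1=1 and F2=0.
Evaluate each row (bits = u,v,w,z, MSB first):
  row 0 [0000]: F1=0 F2=0 -> F1&~F2 -> 0
  row 1 [0001]: F1=1 F2=1 -> F1&~F2 -> 0
  row 2 [0010]: F1=0 F2=0 -> F1&~F2 -> 0
  row 3 [0011]: F1=1 F2=1 -> F1&~F2 -> 0
  row 4 [0100]: F1=0 F2=0 -> F1&~F2 -> 0
  row 5 [0101]: F1=0 F2=1 -> F1&~F2 -> 0
  row 6 [0110]: F1=0 F2=0 -> F1&~F2 -> 0
  row 7 [0111]: F1=0 F2=1 -> F1&~F2 -> 0
  row 8 [1000]: F1=1 F2=0 -> F1&~F2 -> 1
  row 9 [1001]: F1=1 F2=1 -> F1&~F2 -> 0
  row 10 [1010]: F1=1 F2=1 -> F1&~F2 -> 0
  row 11 [1011]: F1=1 F2=1 -> F1&~F2 -> 0
  row 12 [1100]: F1=1 F2=0 -> F1&~F2 -> 1
  row 13 [1101]: F1=1 F2=1 -> F1&~F2 -> 0
  row 14 [1110]: F1=1 F2=1 -> F1&~F2 -> 0
  row 15 [1111]: F1=1 F2=1 -> F1&~F2 -> 0
Full result column, 4 rows per line (u,v fixed per line; w,z runs 00..11 left to right):
  rows 0-3 [u,v=00]: 0000  = hex 0
  rows 4-7 [u,v=01]: 0000  = hex 0
  rows 8-11 [u,v=10]: 1000  = hex 8
  rows 12-15 [u,v=11]: 1000  = hex 8
Counterexample vector (row 0 .. row 15) = 0000000010001000
Output column grouped in 4s = 0000 0000 1000 1000 = 0x0088
Convert to decimal digit by digit (value = value*16 + digit):
  0 -> 0
  0*16 + 0 = 0
  0*16 + 8 = 8
  8*16 + 8 = 136
Decimal = 136

136


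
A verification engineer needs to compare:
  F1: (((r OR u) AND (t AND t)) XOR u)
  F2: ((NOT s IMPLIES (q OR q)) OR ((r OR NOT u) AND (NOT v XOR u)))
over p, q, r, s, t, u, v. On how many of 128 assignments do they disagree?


F1 = (((r OR u) AND (t AND t)) XOR u)
F2 = ((NOT s IMPLIES (q OR q)) OR ((r OR NOT u) AND (NOT v XOR u)))
Evaluate both on each of 128 rows (bits = p,q,r,s,t,u,v):
  row 0 [0000000]: F1=0 F2=1 (differ) -> 1
  row 1 [0000001]: F1=0 F2=0 -> 0
  row 2 [0000010]: F1=1 F2=0 (differ) -> 1
  row 3 [0000011]: F1=1 F2=0 (differ) -> 1
  row 4 [0000100]: F1=0 F2=1 (differ) -> 1
  (every remaining row is evaluated the same way; all 128 results are listed next)
Full result column, 8 rows per line (p,q,r,s fixed per line; t,u,v runs 000..111 left to right):
  rows 0-7 [p,q,r,s=0000]: 10111000  (ones: 4)
  rows 8-15 [p,q,r,s=0001]: 11001111  (ones: 6)
  rows 16-23 [p,q,r,s=0010]: 10100101  (ones: 4)
  rows 24-31 [p,q,r,s=0011]: 11000011  (ones: 4)
  rows 32-39 [p,q,r,s=0100]: 11001111  (ones: 6)
  rows 40-47 [p,q,r,s=0101]: 11001111  (ones: 6)
  rows 48-55 [p,q,r,s=0110]: 11000011  (ones: 4)
  rows 56-63 [p,q,r,s=0111]: 11000011  (ones: 4)
  rows 64-71 [p,q,r,s=1000]: 10111000  (ones: 4)
  rows 72-79 [p,q,r,s=1001]: 11001111  (ones: 6)
  rows 80-87 [p,q,r,s=1010]: 10100101  (ones: 4)
  rows 88-95 [p,q,r,s=1011]: 11000011  (ones: 4)
  rows 96-103 [p,q,r,s=1100]: 11001111  (ones: 6)
  rows 104-111 [p,q,r,s=1101]: 11001111  (ones: 6)
  rows 112-119 [p,q,r,s=1110]: 11000011  (ones: 4)
  rows 120-127 [p,q,r,s=1111]: 11000011  (ones: 4)
Disagreements = 4+6+4+4+6+6+4+4+4+6+4+4+6+6+4+4 = 76

76


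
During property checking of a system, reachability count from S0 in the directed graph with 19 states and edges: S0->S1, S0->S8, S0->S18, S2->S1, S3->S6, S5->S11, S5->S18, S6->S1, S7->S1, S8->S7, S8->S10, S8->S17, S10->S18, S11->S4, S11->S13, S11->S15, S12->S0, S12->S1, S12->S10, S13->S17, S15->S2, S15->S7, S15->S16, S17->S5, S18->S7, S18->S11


BFS from S0:
  layer 0: {S0}
  layer 1: {S1, S8, S18}
  layer 2: {S7, S10, S11, S17}
  layer 3: {S4, S5, S13, S15}
  layer 4: {S2, S16}
Reachable set: {S0, S1, S2, S4, S5, S7, S8, S10, S11, S13, S15, S16, S17, S18}
Count = 14

14


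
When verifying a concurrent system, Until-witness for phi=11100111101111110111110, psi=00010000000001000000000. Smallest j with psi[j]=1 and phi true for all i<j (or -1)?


(phi U psi) at 0: need smallest j with psi[j]=1 and phi[i]=1 for all i in [0,j).
Scan from step 0:
  step 0: phi=1, psi=0 -> continue
  step 1: phi=1, psi=0 -> continue
  step 2: phi=1, psi=0 -> continue
  step 3: psi=1 and phi held for [0,3) -> witness found
Witness step = 3

3


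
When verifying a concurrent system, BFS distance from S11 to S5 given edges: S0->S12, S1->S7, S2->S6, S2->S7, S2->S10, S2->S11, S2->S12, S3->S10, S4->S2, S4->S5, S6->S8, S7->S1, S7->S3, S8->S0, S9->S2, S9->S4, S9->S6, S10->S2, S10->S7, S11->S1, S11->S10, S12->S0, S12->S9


BFS layer-by-layer from S11:
  dist 0: {S11}
  dist 1: {S1, S10}
  dist 2: {S2, S7}
  dist 3: {S3, S6, S12}
  dist 4: {S0, S8, S9}
  dist 5: {S4}
  dist 6: {S5}
  -> S5 reached at distance 6
Shortest path length = 6

6


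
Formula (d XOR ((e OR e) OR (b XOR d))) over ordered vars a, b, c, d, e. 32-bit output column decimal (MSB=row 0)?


Formula: (d XOR ((e OR e) OR (b XOR d))) over a, b, c, d, e (32 rows)
Evaluate each row (bits = a,b,c,d,e, MSB first):
  row 0 [00000]: (0 XOR ((0 OR 0) OR (0 XOR 0))) -> 0
  row 1 [00001]: (0 XOR ((1 OR 1) OR (0 XOR 0))) -> 1
  row 2 [00010]: (1 XOR ((0 OR 0) OR (0 XOR 1))) -> 0
  row 3 [00011]: (1 XOR ((1 OR 1) OR (0 XOR 1))) -> 0
  row 4 [00100]: (0 XOR ((0 OR 0) OR (0 XOR 0))) -> 0
  row 5 [00101]: (0 XOR ((1 OR 1) OR (0 XOR 0))) -> 1
  row 6 [00110]: (1 XOR ((0 OR 0) OR (0 XOR 1))) -> 0
  row 7 [00111]: (1 XOR ((1 OR 1) OR (0 XOR 1))) -> 0
  row 8 [01000]: (0 XOR ((0 OR 0) OR (1 XOR 0))) -> 1
  row 9 [01001]: (0 XOR ((1 OR 1) OR (1 XOR 0))) -> 1
  row 10 [01010]: (1 XOR ((0 OR 0) OR (1 XOR 1))) -> 1
  row 11 [01011]: (1 XOR ((1 OR 1) OR (1 XOR 1))) -> 0
  row 12 [01100]: (0 XOR ((0 OR 0) OR (1 XOR 0))) -> 1
  row 13 [01101]: (0 XOR ((1 OR 1) OR (1 XOR 0))) -> 1
  row 14 [01110]: (1 XOR ((0 OR 0) OR (1 XOR 1))) -> 1
  row 15 [01111]: (1 XOR ((1 OR 1) OR (1 XOR 1))) -> 0
  row 16 [10000]: (0 XOR ((0 OR 0) OR (0 XOR 0))) -> 0
  row 17 [10001]: (0 XOR ((1 OR 1) OR (0 XOR 0))) -> 1
  row 18 [10010]: (1 XOR ((0 OR 0) OR (0 XOR 1))) -> 0
  row 19 [10011]: (1 XOR ((1 OR 1) OR (0 XOR 1))) -> 0
  row 20 [10100]: (0 XOR ((0 OR 0) OR (0 XOR 0))) -> 0
  row 21 [10101]: (0 XOR ((1 OR 1) OR (0 XOR 0))) -> 1
  row 22 [10110]: (1 XOR ((0 OR 0) OR (0 XOR 1))) -> 0
  row 23 [10111]: (1 XOR ((1 OR 1) OR (0 XOR 1))) -> 0
  row 24 [11000]: (0 XOR ((0 OR 0) OR (1 XOR 0))) -> 1
  row 25 [11001]: (0 XOR ((1 OR 1) OR (1 XOR 0))) -> 1
  row 26 [11010]: (1 XOR ((0 OR 0) OR (1 XOR 1))) -> 1
  row 27 [11011]: (1 XOR ((1 OR 1) OR (1 XOR 1))) -> 0
  row 28 [11100]: (0 XOR ((0 OR 0) OR (1 XOR 0))) -> 1
  row 29 [11101]: (0 XOR ((1 OR 1) OR (1 XOR 0))) -> 1
  row 30 [11110]: (1 XOR ((0 OR 0) OR (1 XOR 1))) -> 1
  row 31 [11111]: (1 XOR ((1 OR 1) OR (1 XOR 1))) -> 0
Full result column, 4 rows per line (a,b,c fixed per line; d,e runs 00..11 left to right):
  rows 0-3 [a,b,c=000]: 0100  = hex 4
  rows 4-7 [a,b,c=001]: 0100  = hex 4
  rows 8-11 [a,b,c=010]: 1110  = hex E
  rows 12-15 [a,b,c=011]: 1110  = hex E
  rows 16-19 [a,b,c=100]: 0100  = hex 4
  rows 20-23 [a,b,c=101]: 0100  = hex 4
  rows 24-27 [a,b,c=110]: 1110  = hex E
  rows 28-31 [a,b,c=111]: 1110  = hex E
Output column (row 0 .. row 31) = 01000100111011100100010011101110
Output column grouped in 4s = 0100 0100 1110 1110 0100 0100 1110 1110 = 0x44EE44EE
Convert to decimal digit by digit (value = value*16 + digit):
  4 -> 4
  4*16 + 4 = 68
  68*16 + 14 (E) = 1102
  1102*16 + 14 (E) = 17646
  17646*16 + 4 = 282340
  282340*16 + 4 = 4517444
  4517444*16 + 14 (E) = 72279118
  72279118*16 + 14 (E) = 1156465902
Decimal = 1156465902

1156465902


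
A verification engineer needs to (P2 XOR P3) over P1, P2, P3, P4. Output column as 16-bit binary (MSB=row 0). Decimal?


Formula: (P2 XOR P3) over P1, P2, P3, P4 (16 rows)
Evaluate each row (bits = P1,P2,P3,P4, MSB first):
  row 0 [0000]: (0 XOR 0) -> 0
  row 1 [0001]: (0 XOR 0) -> 0
  row 2 [0010]: (0 XOR 1) -> 1
  row 3 [0011]: (0 XOR 1) -> 1
  row 4 [0100]: (1 XOR 0) -> 1
  row 5 [0101]: (1 XOR 0) -> 1
  row 6 [0110]: (1 XOR 1) -> 0
  row 7 [0111]: (1 XOR 1) -> 0
  row 8 [1000]: (0 XOR 0) -> 0
  row 9 [1001]: (0 XOR 0) -> 0
  row 10 [1010]: (0 XOR 1) -> 1
  row 11 [1011]: (0 XOR 1) -> 1
  row 12 [1100]: (1 XOR 0) -> 1
  row 13 [1101]: (1 XOR 0) -> 1
  row 14 [1110]: (1 XOR 1) -> 0
  row 15 [1111]: (1 XOR 1) -> 0
Full result column, 4 rows per line (P1,P2 fixed per line; P3,P4 runs 00..11 left to right):
  rows 0-3 [P1,P2=00]: 0011  = hex 3
  rows 4-7 [P1,P2=01]: 1100  = hex C
  rows 8-11 [P1,P2=10]: 0011  = hex 3
  rows 12-15 [P1,P2=11]: 1100  = hex C
Output column (row 0 .. row 15) = 0011110000111100
Output column grouped in 4s = 0011 1100 0011 1100 = 0x3C3C
Convert to decimal digit by digit (value = value*16 + digit):
  3 -> 3
  3*16 + 12 (C) = 60
  60*16 + 3 = 963
  963*16 + 12 (C) = 15420
Decimal = 15420

15420


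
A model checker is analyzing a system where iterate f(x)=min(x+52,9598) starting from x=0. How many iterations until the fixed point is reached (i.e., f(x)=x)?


Step 1: x=0, cap=9598, increment=52
Step 2: x grows by 52 each step until capped at 9598; fixed point is x=9598
Step 3: iterations = ceil(9598/52) = 185

185


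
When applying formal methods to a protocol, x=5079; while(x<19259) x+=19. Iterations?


Step 1: x goes from 5079 toward 19259 by 19; the body runs while x<19259, so iterations = ceil((bound-start)/step)
Step 2: Distance=14180
Step 3: ceil(14180/19)=747

747


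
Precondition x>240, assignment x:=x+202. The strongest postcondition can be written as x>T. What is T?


Formula: sp(P, x:=E) = exists old_x. (x = E[old_x/x]) AND P[old_x/x] (old_x is the value of x before the assignment; eliminate old_x by solving x = E[old_x/x] for old_x)
Step 1: Precondition P: x>240, i.e. old_x > 240
Step 2: Assignment gives x = old_x + 202, so old_x = x - 202
Step 3: Substitute into P: x - 202 > 240
Step 4: Simplify: x > 240+202 = 442

442


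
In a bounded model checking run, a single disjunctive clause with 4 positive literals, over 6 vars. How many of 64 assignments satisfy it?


Step 1: Total=2^6=64
Step 2: Unsat when all 4 false: 2^2=4
Step 3: Sat=64-4=60

60


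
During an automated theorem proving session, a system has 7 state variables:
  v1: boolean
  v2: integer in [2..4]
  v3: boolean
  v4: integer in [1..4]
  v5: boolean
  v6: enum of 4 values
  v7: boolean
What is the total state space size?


State space = product of domain sizes of all variables.
Domain sizes:
  v1 (boolean): 2
  v2 (integer in [2..4]): 3
  v3 (boolean): 2
  v4 (integer in [1..4]): 4
  v5 (boolean): 2
  v6 (enum of 4 values): 4
  v7 (boolean): 2
Product = 2 * 3 * 2 * 4 * 2 * 4 * 2 = 768

768


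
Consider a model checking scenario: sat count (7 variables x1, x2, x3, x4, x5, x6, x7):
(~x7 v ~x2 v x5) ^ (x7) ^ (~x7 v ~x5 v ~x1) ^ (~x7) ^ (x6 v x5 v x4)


CNF with 5 clauses over 7 vars (128 assignments).
An assignment satisfies CNF iff every clause has >=1 true literal.
Check each row (bits = x1,x2,x3,x4,x5,x6,x7; clause T/F shown):
  row 0 [0000000]: clauses=TFTTF -> 0
  row 1 [0000001]: clauses=TTTFF -> 0
  row 2 [0000010]: clauses=TFTTT -> 0
  row 3 [0000011]: clauses=TTTFT -> 0
  row 4 [0000100]: clauses=TFTTT -> 0
  (every remaining row is evaluated the same way; all 128 results are listed next)
Full result column, 8 rows per line (x1,x2,x3,x4 fixed per line; x5,x6,x7 runs 000..111 left to right):
  rows 0-7 [x1,x2,x3,x4=0000]: 00000000  (ones: 0)
  rows 8-15 [x1,x2,x3,x4=0001]: 00000000  (ones: 0)
  rows 16-23 [x1,x2,x3,x4=0010]: 00000000  (ones: 0)
  rows 24-31 [x1,x2,x3,x4=0011]: 00000000  (ones: 0)
  rows 32-39 [x1,x2,x3,x4=0100]: 00000000  (ones: 0)
  rows 40-47 [x1,x2,x3,x4=0101]: 00000000  (ones: 0)
  rows 48-55 [x1,x2,x3,x4=0110]: 00000000  (ones: 0)
  rows 56-63 [x1,x2,x3,x4=0111]: 00000000  (ones: 0)
  rows 64-71 [x1,x2,x3,x4=1000]: 00000000  (ones: 0)
  rows 72-79 [x1,x2,x3,x4=1001]: 00000000  (ones: 0)
  rows 80-87 [x1,x2,x3,x4=1010]: 00000000  (ones: 0)
  rows 88-95 [x1,x2,x3,x4=1011]: 00000000  (ones: 0)
  rows 96-103 [x1,x2,x3,x4=1100]: 00000000  (ones: 0)
  rows 104-111 [x1,x2,x3,x4=1101]: 00000000  (ones: 0)
  rows 112-119 [x1,x2,x3,x4=1110]: 00000000  (ones: 0)
  rows 120-127 [x1,x2,x3,x4=1111]: 00000000  (ones: 0)
Satisfying assignments = 0+0+0+0+0+0+0+0+0+0+0+0+0+0+0+0 = 0

0


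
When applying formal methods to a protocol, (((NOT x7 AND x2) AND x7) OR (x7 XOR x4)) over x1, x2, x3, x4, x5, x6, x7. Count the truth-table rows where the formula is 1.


Formula: (((NOT x7 AND x2) AND x7) OR (x7 XOR x4)) over 7 vars (128 rows)
Evaluate each row (x1, x2, x3, x4, x5, x6, x7 as bits, MSB first):
  row 0 [0000000]: (((NOT 0 AND 0) AND 0) OR (0 XOR 0)) -> 0
  row 1 [0000001]: (((NOT 1 AND 0) AND 1) OR (1 XOR 0)) -> 1
  row 2 [0000010]: (((NOT 0 AND 0) AND 0) OR (0 XOR 0)) -> 0
  row 3 [0000011]: (((NOT 1 AND 0) AND 1) OR (1 XOR 0)) -> 1
  row 4 [0000100]: (((NOT 0 AND 0) AND 0) OR (0 XOR 0)) -> 0
  (every remaining row is evaluated the same way; all 128 results are listed next)
Full result column, 8 rows per line (x1,x2,x3,x4 fixed per line; x5,x6,x7 runs 000..111 left to right):
  rows 0-7 [x1,x2,x3,x4=0000]: 01010101  (ones: 4)
  rows 8-15 [x1,x2,x3,x4=0001]: 10101010  (ones: 4)
  rows 16-23 [x1,x2,x3,x4=0010]: 01010101  (ones: 4)
  rows 24-31 [x1,x2,x3,x4=0011]: 10101010  (ones: 4)
  rows 32-39 [x1,x2,x3,x4=0100]: 01010101  (ones: 4)
  rows 40-47 [x1,x2,x3,x4=0101]: 10101010  (ones: 4)
  rows 48-55 [x1,x2,x3,x4=0110]: 01010101  (ones: 4)
  rows 56-63 [x1,x2,x3,x4=0111]: 10101010  (ones: 4)
  rows 64-71 [x1,x2,x3,x4=1000]: 01010101  (ones: 4)
  rows 72-79 [x1,x2,x3,x4=1001]: 10101010  (ones: 4)
  rows 80-87 [x1,x2,x3,x4=1010]: 01010101  (ones: 4)
  rows 88-95 [x1,x2,x3,x4=1011]: 10101010  (ones: 4)
  rows 96-103 [x1,x2,x3,x4=1100]: 01010101  (ones: 4)
  rows 104-111 [x1,x2,x3,x4=1101]: 10101010  (ones: 4)
  rows 112-119 [x1,x2,x3,x4=1110]: 01010101  (ones: 4)
  rows 120-127 [x1,x2,x3,x4=1111]: 10101010  (ones: 4)
Count of 1-rows = 4+4+4+4+4+4+4+4+4+4+4+4+4+4+4+4 = 64

64
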